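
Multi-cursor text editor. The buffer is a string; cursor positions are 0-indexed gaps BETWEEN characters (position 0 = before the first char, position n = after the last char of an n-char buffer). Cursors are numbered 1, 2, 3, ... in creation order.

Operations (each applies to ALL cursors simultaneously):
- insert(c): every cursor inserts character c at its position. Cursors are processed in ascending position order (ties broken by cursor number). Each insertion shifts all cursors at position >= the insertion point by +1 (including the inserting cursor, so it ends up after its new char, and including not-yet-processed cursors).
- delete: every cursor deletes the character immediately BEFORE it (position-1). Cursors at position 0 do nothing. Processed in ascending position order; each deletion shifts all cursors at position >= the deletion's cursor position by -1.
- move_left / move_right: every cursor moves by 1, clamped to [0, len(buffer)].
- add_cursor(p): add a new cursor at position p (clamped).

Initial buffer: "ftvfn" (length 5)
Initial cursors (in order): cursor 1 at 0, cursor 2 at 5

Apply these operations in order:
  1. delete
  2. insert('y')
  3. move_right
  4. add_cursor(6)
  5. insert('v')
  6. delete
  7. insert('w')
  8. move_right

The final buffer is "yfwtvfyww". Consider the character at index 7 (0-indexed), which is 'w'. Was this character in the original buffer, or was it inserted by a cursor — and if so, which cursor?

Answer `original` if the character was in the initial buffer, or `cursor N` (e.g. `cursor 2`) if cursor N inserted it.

Answer: cursor 2

Derivation:
After op 1 (delete): buffer="ftvf" (len 4), cursors c1@0 c2@4, authorship ....
After op 2 (insert('y')): buffer="yftvfy" (len 6), cursors c1@1 c2@6, authorship 1....2
After op 3 (move_right): buffer="yftvfy" (len 6), cursors c1@2 c2@6, authorship 1....2
After op 4 (add_cursor(6)): buffer="yftvfy" (len 6), cursors c1@2 c2@6 c3@6, authorship 1....2
After op 5 (insert('v')): buffer="yfvtvfyvv" (len 9), cursors c1@3 c2@9 c3@9, authorship 1.1...223
After op 6 (delete): buffer="yftvfy" (len 6), cursors c1@2 c2@6 c3@6, authorship 1....2
After op 7 (insert('w')): buffer="yfwtvfyww" (len 9), cursors c1@3 c2@9 c3@9, authorship 1.1...223
After op 8 (move_right): buffer="yfwtvfyww" (len 9), cursors c1@4 c2@9 c3@9, authorship 1.1...223
Authorship (.=original, N=cursor N): 1 . 1 . . . 2 2 3
Index 7: author = 2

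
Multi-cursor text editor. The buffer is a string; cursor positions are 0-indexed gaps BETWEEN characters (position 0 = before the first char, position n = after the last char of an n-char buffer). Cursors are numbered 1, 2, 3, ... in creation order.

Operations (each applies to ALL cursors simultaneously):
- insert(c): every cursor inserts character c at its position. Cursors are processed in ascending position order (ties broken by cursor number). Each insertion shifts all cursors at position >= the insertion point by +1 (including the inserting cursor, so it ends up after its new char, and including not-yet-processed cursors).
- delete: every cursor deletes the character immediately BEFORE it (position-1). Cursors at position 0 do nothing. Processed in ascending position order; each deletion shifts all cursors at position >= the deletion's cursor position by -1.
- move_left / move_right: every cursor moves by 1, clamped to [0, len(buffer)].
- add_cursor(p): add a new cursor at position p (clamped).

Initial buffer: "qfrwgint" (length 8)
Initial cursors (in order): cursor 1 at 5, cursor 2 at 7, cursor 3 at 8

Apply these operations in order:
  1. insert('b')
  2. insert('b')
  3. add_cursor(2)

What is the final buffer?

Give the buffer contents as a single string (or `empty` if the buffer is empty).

After op 1 (insert('b')): buffer="qfrwgbinbtb" (len 11), cursors c1@6 c2@9 c3@11, authorship .....1..2.3
After op 2 (insert('b')): buffer="qfrwgbbinbbtbb" (len 14), cursors c1@7 c2@11 c3@14, authorship .....11..22.33
After op 3 (add_cursor(2)): buffer="qfrwgbbinbbtbb" (len 14), cursors c4@2 c1@7 c2@11 c3@14, authorship .....11..22.33

Answer: qfrwgbbinbbtbb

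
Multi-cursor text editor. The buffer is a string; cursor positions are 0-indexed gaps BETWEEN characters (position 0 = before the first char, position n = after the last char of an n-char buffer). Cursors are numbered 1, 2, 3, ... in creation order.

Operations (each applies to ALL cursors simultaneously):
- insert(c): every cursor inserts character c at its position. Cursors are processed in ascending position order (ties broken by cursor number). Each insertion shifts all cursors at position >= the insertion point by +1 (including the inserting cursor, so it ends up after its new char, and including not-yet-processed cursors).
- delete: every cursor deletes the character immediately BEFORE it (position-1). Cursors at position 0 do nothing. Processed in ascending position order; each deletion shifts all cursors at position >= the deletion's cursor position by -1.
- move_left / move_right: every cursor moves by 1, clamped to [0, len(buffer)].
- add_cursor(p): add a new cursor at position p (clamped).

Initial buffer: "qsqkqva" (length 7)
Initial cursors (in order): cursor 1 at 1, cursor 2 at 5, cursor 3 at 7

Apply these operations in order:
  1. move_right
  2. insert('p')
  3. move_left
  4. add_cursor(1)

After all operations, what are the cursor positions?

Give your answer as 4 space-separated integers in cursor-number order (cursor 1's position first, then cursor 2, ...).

Answer: 2 7 9 1

Derivation:
After op 1 (move_right): buffer="qsqkqva" (len 7), cursors c1@2 c2@6 c3@7, authorship .......
After op 2 (insert('p')): buffer="qspqkqvpap" (len 10), cursors c1@3 c2@8 c3@10, authorship ..1....2.3
After op 3 (move_left): buffer="qspqkqvpap" (len 10), cursors c1@2 c2@7 c3@9, authorship ..1....2.3
After op 4 (add_cursor(1)): buffer="qspqkqvpap" (len 10), cursors c4@1 c1@2 c2@7 c3@9, authorship ..1....2.3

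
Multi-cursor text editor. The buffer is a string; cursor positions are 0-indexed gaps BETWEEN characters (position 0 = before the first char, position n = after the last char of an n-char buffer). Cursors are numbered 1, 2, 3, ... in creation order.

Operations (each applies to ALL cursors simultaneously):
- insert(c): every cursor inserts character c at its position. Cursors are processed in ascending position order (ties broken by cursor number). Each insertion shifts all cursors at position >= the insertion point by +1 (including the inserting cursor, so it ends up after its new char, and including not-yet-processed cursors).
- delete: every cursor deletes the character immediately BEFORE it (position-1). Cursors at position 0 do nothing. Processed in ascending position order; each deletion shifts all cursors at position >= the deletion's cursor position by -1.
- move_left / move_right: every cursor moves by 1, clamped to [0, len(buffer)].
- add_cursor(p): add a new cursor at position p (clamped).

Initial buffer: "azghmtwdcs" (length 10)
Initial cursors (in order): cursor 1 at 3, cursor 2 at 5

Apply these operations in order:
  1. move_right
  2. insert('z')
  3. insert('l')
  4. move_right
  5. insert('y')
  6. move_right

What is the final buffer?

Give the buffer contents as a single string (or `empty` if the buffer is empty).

After op 1 (move_right): buffer="azghmtwdcs" (len 10), cursors c1@4 c2@6, authorship ..........
After op 2 (insert('z')): buffer="azghzmtzwdcs" (len 12), cursors c1@5 c2@8, authorship ....1..2....
After op 3 (insert('l')): buffer="azghzlmtzlwdcs" (len 14), cursors c1@6 c2@10, authorship ....11..22....
After op 4 (move_right): buffer="azghzlmtzlwdcs" (len 14), cursors c1@7 c2@11, authorship ....11..22....
After op 5 (insert('y')): buffer="azghzlmytzlwydcs" (len 16), cursors c1@8 c2@13, authorship ....11.1.22.2...
After op 6 (move_right): buffer="azghzlmytzlwydcs" (len 16), cursors c1@9 c2@14, authorship ....11.1.22.2...

Answer: azghzlmytzlwydcs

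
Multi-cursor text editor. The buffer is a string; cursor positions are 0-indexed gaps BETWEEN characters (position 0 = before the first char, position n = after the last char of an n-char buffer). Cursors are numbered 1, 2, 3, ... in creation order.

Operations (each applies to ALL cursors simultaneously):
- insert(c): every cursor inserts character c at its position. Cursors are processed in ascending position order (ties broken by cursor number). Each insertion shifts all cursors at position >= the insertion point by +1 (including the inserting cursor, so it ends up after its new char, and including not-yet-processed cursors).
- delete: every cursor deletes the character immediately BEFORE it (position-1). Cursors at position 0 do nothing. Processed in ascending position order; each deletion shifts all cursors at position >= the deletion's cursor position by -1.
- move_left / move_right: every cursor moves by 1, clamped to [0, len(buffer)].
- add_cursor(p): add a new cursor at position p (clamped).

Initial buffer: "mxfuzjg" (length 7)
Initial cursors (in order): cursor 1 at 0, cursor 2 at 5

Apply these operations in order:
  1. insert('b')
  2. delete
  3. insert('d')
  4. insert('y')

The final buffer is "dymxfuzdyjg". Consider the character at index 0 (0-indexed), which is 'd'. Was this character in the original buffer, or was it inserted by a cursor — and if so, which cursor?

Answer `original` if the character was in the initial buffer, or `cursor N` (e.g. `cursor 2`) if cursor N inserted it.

Answer: cursor 1

Derivation:
After op 1 (insert('b')): buffer="bmxfuzbjg" (len 9), cursors c1@1 c2@7, authorship 1.....2..
After op 2 (delete): buffer="mxfuzjg" (len 7), cursors c1@0 c2@5, authorship .......
After op 3 (insert('d')): buffer="dmxfuzdjg" (len 9), cursors c1@1 c2@7, authorship 1.....2..
After op 4 (insert('y')): buffer="dymxfuzdyjg" (len 11), cursors c1@2 c2@9, authorship 11.....22..
Authorship (.=original, N=cursor N): 1 1 . . . . . 2 2 . .
Index 0: author = 1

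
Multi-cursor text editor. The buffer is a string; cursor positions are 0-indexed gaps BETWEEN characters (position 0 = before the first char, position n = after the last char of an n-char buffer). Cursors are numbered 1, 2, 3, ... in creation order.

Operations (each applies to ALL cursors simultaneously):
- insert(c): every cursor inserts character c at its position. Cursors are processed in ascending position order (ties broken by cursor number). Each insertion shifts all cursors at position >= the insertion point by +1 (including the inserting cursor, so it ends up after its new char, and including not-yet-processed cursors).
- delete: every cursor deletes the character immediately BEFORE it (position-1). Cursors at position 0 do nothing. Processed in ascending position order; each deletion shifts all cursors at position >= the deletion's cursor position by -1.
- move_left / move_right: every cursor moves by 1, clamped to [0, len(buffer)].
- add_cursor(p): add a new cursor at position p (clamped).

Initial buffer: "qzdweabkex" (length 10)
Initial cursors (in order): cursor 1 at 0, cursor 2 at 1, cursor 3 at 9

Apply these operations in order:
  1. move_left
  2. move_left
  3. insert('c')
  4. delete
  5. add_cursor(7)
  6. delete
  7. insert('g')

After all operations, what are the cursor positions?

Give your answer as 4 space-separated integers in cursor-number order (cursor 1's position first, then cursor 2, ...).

After op 1 (move_left): buffer="qzdweabkex" (len 10), cursors c1@0 c2@0 c3@8, authorship ..........
After op 2 (move_left): buffer="qzdweabkex" (len 10), cursors c1@0 c2@0 c3@7, authorship ..........
After op 3 (insert('c')): buffer="ccqzdweabckex" (len 13), cursors c1@2 c2@2 c3@10, authorship 12.......3...
After op 4 (delete): buffer="qzdweabkex" (len 10), cursors c1@0 c2@0 c3@7, authorship ..........
After op 5 (add_cursor(7)): buffer="qzdweabkex" (len 10), cursors c1@0 c2@0 c3@7 c4@7, authorship ..........
After op 6 (delete): buffer="qzdwekex" (len 8), cursors c1@0 c2@0 c3@5 c4@5, authorship ........
After op 7 (insert('g')): buffer="ggqzdweggkex" (len 12), cursors c1@2 c2@2 c3@9 c4@9, authorship 12.....34...

Answer: 2 2 9 9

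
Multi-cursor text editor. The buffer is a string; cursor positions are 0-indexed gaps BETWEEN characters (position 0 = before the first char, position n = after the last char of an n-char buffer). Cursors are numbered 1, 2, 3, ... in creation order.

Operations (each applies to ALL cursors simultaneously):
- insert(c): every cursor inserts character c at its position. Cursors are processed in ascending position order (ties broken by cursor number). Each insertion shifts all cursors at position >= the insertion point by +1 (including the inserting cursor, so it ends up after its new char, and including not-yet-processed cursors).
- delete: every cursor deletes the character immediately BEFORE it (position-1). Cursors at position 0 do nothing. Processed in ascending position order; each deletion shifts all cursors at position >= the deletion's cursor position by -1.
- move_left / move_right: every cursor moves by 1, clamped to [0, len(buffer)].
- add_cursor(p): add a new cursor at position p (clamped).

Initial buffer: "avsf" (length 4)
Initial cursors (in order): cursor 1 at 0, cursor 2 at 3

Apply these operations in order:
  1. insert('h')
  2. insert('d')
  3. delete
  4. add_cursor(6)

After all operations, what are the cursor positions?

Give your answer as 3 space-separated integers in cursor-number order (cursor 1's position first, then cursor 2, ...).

After op 1 (insert('h')): buffer="havshf" (len 6), cursors c1@1 c2@5, authorship 1...2.
After op 2 (insert('d')): buffer="hdavshdf" (len 8), cursors c1@2 c2@7, authorship 11...22.
After op 3 (delete): buffer="havshf" (len 6), cursors c1@1 c2@5, authorship 1...2.
After op 4 (add_cursor(6)): buffer="havshf" (len 6), cursors c1@1 c2@5 c3@6, authorship 1...2.

Answer: 1 5 6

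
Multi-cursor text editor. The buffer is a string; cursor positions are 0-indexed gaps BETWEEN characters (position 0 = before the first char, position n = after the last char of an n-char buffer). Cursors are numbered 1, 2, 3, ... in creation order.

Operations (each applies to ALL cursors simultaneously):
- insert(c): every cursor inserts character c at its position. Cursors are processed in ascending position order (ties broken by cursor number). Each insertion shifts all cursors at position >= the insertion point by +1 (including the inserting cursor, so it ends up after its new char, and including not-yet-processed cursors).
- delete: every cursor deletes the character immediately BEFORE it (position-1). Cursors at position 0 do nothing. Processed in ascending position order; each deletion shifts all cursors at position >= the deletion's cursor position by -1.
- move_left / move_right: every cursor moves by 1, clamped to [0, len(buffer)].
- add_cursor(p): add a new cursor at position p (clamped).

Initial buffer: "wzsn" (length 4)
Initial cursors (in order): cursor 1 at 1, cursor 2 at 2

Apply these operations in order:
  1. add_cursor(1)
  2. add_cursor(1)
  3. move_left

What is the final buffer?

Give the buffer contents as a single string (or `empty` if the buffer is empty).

Answer: wzsn

Derivation:
After op 1 (add_cursor(1)): buffer="wzsn" (len 4), cursors c1@1 c3@1 c2@2, authorship ....
After op 2 (add_cursor(1)): buffer="wzsn" (len 4), cursors c1@1 c3@1 c4@1 c2@2, authorship ....
After op 3 (move_left): buffer="wzsn" (len 4), cursors c1@0 c3@0 c4@0 c2@1, authorship ....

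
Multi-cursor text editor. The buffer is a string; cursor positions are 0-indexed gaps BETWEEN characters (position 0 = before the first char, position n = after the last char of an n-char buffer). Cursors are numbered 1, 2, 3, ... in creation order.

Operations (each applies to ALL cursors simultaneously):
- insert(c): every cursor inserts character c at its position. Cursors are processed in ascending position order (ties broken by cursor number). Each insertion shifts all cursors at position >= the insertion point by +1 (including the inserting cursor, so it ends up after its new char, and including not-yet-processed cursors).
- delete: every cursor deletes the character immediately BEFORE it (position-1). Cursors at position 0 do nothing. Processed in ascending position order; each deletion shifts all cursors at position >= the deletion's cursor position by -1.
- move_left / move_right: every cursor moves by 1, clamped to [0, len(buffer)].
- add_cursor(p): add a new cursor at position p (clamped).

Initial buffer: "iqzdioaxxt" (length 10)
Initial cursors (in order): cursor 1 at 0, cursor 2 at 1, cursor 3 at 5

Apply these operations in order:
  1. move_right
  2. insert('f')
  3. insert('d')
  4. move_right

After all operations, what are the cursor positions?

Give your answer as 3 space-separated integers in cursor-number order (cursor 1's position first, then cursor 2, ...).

After op 1 (move_right): buffer="iqzdioaxxt" (len 10), cursors c1@1 c2@2 c3@6, authorship ..........
After op 2 (insert('f')): buffer="ifqfzdiofaxxt" (len 13), cursors c1@2 c2@4 c3@9, authorship .1.2....3....
After op 3 (insert('d')): buffer="ifdqfdzdiofdaxxt" (len 16), cursors c1@3 c2@6 c3@12, authorship .11.22....33....
After op 4 (move_right): buffer="ifdqfdzdiofdaxxt" (len 16), cursors c1@4 c2@7 c3@13, authorship .11.22....33....

Answer: 4 7 13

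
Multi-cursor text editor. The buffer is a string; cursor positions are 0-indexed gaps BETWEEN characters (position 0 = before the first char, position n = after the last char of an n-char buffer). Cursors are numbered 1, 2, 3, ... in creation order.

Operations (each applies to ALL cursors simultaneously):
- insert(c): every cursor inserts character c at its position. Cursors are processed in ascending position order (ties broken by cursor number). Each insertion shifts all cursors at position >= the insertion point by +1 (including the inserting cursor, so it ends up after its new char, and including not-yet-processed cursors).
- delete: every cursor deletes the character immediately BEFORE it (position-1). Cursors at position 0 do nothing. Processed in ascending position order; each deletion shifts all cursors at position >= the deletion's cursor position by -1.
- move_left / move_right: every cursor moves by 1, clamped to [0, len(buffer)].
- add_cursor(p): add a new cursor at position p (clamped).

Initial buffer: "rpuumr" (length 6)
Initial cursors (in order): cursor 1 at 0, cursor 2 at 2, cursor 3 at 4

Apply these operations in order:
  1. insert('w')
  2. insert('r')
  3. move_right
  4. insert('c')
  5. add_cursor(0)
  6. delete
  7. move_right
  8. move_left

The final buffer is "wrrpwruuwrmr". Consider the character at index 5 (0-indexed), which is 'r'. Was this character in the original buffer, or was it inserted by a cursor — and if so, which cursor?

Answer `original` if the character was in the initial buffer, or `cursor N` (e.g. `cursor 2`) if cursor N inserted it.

After op 1 (insert('w')): buffer="wrpwuuwmr" (len 9), cursors c1@1 c2@4 c3@7, authorship 1..2..3..
After op 2 (insert('r')): buffer="wrrpwruuwrmr" (len 12), cursors c1@2 c2@6 c3@10, authorship 11..22..33..
After op 3 (move_right): buffer="wrrpwruuwrmr" (len 12), cursors c1@3 c2@7 c3@11, authorship 11..22..33..
After op 4 (insert('c')): buffer="wrrcpwrucuwrmcr" (len 15), cursors c1@4 c2@9 c3@14, authorship 11.1.22.2.33.3.
After op 5 (add_cursor(0)): buffer="wrrcpwrucuwrmcr" (len 15), cursors c4@0 c1@4 c2@9 c3@14, authorship 11.1.22.2.33.3.
After op 6 (delete): buffer="wrrpwruuwrmr" (len 12), cursors c4@0 c1@3 c2@7 c3@11, authorship 11..22..33..
After op 7 (move_right): buffer="wrrpwruuwrmr" (len 12), cursors c4@1 c1@4 c2@8 c3@12, authorship 11..22..33..
After op 8 (move_left): buffer="wrrpwruuwrmr" (len 12), cursors c4@0 c1@3 c2@7 c3@11, authorship 11..22..33..
Authorship (.=original, N=cursor N): 1 1 . . 2 2 . . 3 3 . .
Index 5: author = 2

Answer: cursor 2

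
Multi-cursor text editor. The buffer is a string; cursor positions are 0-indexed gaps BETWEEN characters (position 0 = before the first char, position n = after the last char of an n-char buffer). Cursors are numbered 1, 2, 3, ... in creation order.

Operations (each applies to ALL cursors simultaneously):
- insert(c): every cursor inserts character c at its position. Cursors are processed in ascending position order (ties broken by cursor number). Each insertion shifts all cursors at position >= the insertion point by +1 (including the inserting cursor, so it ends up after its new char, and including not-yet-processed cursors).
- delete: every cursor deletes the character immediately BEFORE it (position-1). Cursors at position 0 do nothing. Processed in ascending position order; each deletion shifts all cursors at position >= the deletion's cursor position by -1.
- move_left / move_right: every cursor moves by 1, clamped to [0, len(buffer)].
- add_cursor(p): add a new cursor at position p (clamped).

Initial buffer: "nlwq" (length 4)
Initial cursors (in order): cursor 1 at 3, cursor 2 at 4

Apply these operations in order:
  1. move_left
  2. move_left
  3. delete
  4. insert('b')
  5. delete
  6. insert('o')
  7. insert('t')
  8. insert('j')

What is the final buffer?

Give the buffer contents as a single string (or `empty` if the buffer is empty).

Answer: oottjjwq

Derivation:
After op 1 (move_left): buffer="nlwq" (len 4), cursors c1@2 c2@3, authorship ....
After op 2 (move_left): buffer="nlwq" (len 4), cursors c1@1 c2@2, authorship ....
After op 3 (delete): buffer="wq" (len 2), cursors c1@0 c2@0, authorship ..
After op 4 (insert('b')): buffer="bbwq" (len 4), cursors c1@2 c2@2, authorship 12..
After op 5 (delete): buffer="wq" (len 2), cursors c1@0 c2@0, authorship ..
After op 6 (insert('o')): buffer="oowq" (len 4), cursors c1@2 c2@2, authorship 12..
After op 7 (insert('t')): buffer="oottwq" (len 6), cursors c1@4 c2@4, authorship 1212..
After op 8 (insert('j')): buffer="oottjjwq" (len 8), cursors c1@6 c2@6, authorship 121212..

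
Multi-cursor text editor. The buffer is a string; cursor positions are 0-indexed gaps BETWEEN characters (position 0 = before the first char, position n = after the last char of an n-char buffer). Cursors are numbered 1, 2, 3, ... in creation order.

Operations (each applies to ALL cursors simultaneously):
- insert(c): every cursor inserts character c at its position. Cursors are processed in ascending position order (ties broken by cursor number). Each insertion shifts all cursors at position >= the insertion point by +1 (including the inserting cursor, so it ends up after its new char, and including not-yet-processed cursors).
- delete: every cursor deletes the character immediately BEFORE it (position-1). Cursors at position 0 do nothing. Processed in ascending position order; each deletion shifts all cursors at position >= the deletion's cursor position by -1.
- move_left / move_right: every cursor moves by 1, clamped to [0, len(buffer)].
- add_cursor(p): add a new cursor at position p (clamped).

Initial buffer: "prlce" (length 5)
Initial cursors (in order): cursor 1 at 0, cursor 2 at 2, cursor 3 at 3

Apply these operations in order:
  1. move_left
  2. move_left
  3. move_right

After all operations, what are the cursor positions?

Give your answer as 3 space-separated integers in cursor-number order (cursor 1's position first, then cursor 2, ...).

After op 1 (move_left): buffer="prlce" (len 5), cursors c1@0 c2@1 c3@2, authorship .....
After op 2 (move_left): buffer="prlce" (len 5), cursors c1@0 c2@0 c3@1, authorship .....
After op 3 (move_right): buffer="prlce" (len 5), cursors c1@1 c2@1 c3@2, authorship .....

Answer: 1 1 2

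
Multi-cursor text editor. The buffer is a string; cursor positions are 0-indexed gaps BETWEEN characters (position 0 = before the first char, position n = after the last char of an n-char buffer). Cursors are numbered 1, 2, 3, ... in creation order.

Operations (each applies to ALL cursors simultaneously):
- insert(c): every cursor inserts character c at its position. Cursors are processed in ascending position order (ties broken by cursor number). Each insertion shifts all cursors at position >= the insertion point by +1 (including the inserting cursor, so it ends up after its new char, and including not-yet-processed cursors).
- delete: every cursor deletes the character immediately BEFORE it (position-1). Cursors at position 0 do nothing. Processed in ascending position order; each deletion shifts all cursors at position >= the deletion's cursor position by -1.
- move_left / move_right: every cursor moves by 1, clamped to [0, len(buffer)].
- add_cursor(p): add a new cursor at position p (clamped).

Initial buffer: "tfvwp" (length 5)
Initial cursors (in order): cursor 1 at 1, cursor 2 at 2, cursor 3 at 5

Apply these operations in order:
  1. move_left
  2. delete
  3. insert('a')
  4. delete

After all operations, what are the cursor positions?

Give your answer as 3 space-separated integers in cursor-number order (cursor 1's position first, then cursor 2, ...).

After op 1 (move_left): buffer="tfvwp" (len 5), cursors c1@0 c2@1 c3@4, authorship .....
After op 2 (delete): buffer="fvp" (len 3), cursors c1@0 c2@0 c3@2, authorship ...
After op 3 (insert('a')): buffer="aafvap" (len 6), cursors c1@2 c2@2 c3@5, authorship 12..3.
After op 4 (delete): buffer="fvp" (len 3), cursors c1@0 c2@0 c3@2, authorship ...

Answer: 0 0 2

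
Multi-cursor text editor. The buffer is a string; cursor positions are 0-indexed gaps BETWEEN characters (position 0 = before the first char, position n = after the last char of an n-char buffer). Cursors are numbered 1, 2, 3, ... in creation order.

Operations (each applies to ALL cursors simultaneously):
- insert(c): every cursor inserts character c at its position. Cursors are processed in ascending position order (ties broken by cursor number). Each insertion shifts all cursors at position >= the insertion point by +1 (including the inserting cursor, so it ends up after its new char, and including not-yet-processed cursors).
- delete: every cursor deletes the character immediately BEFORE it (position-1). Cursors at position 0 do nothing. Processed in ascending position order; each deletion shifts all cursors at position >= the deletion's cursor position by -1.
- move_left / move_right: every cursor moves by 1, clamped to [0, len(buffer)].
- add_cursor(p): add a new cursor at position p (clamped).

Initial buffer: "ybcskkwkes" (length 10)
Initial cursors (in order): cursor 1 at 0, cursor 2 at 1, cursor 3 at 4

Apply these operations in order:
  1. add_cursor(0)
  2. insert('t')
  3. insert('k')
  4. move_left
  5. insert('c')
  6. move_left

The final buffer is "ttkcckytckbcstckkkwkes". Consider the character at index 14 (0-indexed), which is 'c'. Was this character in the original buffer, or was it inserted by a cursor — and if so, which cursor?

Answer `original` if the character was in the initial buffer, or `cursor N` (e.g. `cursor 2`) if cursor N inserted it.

Answer: cursor 3

Derivation:
After op 1 (add_cursor(0)): buffer="ybcskkwkes" (len 10), cursors c1@0 c4@0 c2@1 c3@4, authorship ..........
After op 2 (insert('t')): buffer="ttytbcstkkwkes" (len 14), cursors c1@2 c4@2 c2@4 c3@8, authorship 14.2...3......
After op 3 (insert('k')): buffer="ttkkytkbcstkkkwkes" (len 18), cursors c1@4 c4@4 c2@7 c3@12, authorship 1414.22...33......
After op 4 (move_left): buffer="ttkkytkbcstkkkwkes" (len 18), cursors c1@3 c4@3 c2@6 c3@11, authorship 1414.22...33......
After op 5 (insert('c')): buffer="ttkcckytckbcstckkkwkes" (len 22), cursors c1@5 c4@5 c2@9 c3@15, authorship 141144.222...333......
After op 6 (move_left): buffer="ttkcckytckbcstckkkwkes" (len 22), cursors c1@4 c4@4 c2@8 c3@14, authorship 141144.222...333......
Authorship (.=original, N=cursor N): 1 4 1 1 4 4 . 2 2 2 . . . 3 3 3 . . . . . .
Index 14: author = 3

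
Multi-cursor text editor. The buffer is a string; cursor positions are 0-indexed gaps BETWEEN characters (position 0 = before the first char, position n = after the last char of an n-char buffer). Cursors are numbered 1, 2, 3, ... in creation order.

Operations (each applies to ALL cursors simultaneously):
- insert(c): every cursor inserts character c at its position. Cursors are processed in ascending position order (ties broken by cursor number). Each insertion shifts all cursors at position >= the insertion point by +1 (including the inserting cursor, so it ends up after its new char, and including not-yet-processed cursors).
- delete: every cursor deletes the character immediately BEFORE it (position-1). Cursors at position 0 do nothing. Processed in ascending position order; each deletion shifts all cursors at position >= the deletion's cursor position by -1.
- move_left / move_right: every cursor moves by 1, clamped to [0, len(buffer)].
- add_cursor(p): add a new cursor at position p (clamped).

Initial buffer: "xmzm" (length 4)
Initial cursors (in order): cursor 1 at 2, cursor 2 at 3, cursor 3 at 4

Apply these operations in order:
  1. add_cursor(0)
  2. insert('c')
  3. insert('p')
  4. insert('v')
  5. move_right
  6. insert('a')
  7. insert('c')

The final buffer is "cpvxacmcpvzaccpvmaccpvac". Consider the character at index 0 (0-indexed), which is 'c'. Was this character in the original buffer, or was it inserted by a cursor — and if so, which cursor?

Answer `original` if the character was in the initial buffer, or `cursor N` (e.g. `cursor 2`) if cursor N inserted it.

Answer: cursor 4

Derivation:
After op 1 (add_cursor(0)): buffer="xmzm" (len 4), cursors c4@0 c1@2 c2@3 c3@4, authorship ....
After op 2 (insert('c')): buffer="cxmczcmc" (len 8), cursors c4@1 c1@4 c2@6 c3@8, authorship 4..1.2.3
After op 3 (insert('p')): buffer="cpxmcpzcpmcp" (len 12), cursors c4@2 c1@6 c2@9 c3@12, authorship 44..11.22.33
After op 4 (insert('v')): buffer="cpvxmcpvzcpvmcpv" (len 16), cursors c4@3 c1@8 c2@12 c3@16, authorship 444..111.222.333
After op 5 (move_right): buffer="cpvxmcpvzcpvmcpv" (len 16), cursors c4@4 c1@9 c2@13 c3@16, authorship 444..111.222.333
After op 6 (insert('a')): buffer="cpvxamcpvzacpvmacpva" (len 20), cursors c4@5 c1@11 c2@16 c3@20, authorship 444.4.111.1222.23333
After op 7 (insert('c')): buffer="cpvxacmcpvzaccpvmaccpvac" (len 24), cursors c4@6 c1@13 c2@19 c3@24, authorship 444.44.111.11222.2233333
Authorship (.=original, N=cursor N): 4 4 4 . 4 4 . 1 1 1 . 1 1 2 2 2 . 2 2 3 3 3 3 3
Index 0: author = 4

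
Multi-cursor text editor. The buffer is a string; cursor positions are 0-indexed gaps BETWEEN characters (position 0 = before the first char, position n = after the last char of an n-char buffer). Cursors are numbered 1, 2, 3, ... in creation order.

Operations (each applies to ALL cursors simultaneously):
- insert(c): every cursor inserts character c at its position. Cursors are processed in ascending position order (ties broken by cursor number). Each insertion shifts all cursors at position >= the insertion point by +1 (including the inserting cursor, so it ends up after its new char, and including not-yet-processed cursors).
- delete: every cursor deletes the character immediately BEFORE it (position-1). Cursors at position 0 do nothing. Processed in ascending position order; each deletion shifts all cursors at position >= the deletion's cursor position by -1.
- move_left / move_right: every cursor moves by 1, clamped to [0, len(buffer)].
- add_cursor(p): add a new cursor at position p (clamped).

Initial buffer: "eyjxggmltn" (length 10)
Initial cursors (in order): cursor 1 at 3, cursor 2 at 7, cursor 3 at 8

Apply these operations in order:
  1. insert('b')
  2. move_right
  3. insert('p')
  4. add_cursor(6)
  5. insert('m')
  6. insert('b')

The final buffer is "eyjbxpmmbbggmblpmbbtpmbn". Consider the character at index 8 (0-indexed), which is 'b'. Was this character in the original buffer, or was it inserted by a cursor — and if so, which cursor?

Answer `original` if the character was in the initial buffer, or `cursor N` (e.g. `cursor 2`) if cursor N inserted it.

Answer: cursor 1

Derivation:
After op 1 (insert('b')): buffer="eyjbxggmblbtn" (len 13), cursors c1@4 c2@9 c3@11, authorship ...1....2.3..
After op 2 (move_right): buffer="eyjbxggmblbtn" (len 13), cursors c1@5 c2@10 c3@12, authorship ...1....2.3..
After op 3 (insert('p')): buffer="eyjbxpggmblpbtpn" (len 16), cursors c1@6 c2@12 c3@15, authorship ...1.1...2.23.3.
After op 4 (add_cursor(6)): buffer="eyjbxpggmblpbtpn" (len 16), cursors c1@6 c4@6 c2@12 c3@15, authorship ...1.1...2.23.3.
After op 5 (insert('m')): buffer="eyjbxpmmggmblpmbtpmn" (len 20), cursors c1@8 c4@8 c2@15 c3@19, authorship ...1.114...2.223.33.
After op 6 (insert('b')): buffer="eyjbxpmmbbggmblpmbbtpmbn" (len 24), cursors c1@10 c4@10 c2@18 c3@23, authorship ...1.11414...2.2223.333.
Authorship (.=original, N=cursor N): . . . 1 . 1 1 4 1 4 . . . 2 . 2 2 2 3 . 3 3 3 .
Index 8: author = 1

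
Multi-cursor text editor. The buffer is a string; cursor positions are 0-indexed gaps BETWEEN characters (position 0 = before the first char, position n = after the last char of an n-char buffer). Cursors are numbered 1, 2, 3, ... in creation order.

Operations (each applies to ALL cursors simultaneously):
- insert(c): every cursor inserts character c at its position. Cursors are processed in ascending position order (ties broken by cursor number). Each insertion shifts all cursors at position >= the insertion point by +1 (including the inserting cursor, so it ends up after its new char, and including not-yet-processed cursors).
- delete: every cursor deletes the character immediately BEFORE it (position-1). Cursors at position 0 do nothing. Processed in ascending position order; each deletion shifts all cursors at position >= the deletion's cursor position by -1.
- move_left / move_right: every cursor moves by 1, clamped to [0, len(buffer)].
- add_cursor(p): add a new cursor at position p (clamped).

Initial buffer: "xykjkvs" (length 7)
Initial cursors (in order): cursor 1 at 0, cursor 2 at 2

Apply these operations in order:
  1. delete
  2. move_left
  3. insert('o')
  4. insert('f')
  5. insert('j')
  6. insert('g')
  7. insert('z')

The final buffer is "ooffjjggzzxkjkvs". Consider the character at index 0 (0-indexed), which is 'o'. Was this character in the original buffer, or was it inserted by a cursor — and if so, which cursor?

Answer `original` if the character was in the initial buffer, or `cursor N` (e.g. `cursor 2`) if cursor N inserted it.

Answer: cursor 1

Derivation:
After op 1 (delete): buffer="xkjkvs" (len 6), cursors c1@0 c2@1, authorship ......
After op 2 (move_left): buffer="xkjkvs" (len 6), cursors c1@0 c2@0, authorship ......
After op 3 (insert('o')): buffer="ooxkjkvs" (len 8), cursors c1@2 c2@2, authorship 12......
After op 4 (insert('f')): buffer="ooffxkjkvs" (len 10), cursors c1@4 c2@4, authorship 1212......
After op 5 (insert('j')): buffer="ooffjjxkjkvs" (len 12), cursors c1@6 c2@6, authorship 121212......
After op 6 (insert('g')): buffer="ooffjjggxkjkvs" (len 14), cursors c1@8 c2@8, authorship 12121212......
After op 7 (insert('z')): buffer="ooffjjggzzxkjkvs" (len 16), cursors c1@10 c2@10, authorship 1212121212......
Authorship (.=original, N=cursor N): 1 2 1 2 1 2 1 2 1 2 . . . . . .
Index 0: author = 1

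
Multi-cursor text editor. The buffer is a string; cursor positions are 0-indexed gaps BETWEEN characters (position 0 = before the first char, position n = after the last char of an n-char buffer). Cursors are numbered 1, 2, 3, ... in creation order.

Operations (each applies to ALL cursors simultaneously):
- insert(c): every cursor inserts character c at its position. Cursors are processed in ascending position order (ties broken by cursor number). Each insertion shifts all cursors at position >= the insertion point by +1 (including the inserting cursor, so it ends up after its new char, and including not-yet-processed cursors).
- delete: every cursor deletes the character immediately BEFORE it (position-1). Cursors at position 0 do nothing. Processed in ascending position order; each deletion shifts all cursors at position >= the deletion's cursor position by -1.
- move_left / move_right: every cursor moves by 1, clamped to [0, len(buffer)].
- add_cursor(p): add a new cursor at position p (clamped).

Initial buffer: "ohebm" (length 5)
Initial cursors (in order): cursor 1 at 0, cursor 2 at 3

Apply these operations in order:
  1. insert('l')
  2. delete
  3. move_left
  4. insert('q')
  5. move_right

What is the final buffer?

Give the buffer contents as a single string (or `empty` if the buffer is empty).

Answer: qohqebm

Derivation:
After op 1 (insert('l')): buffer="lohelbm" (len 7), cursors c1@1 c2@5, authorship 1...2..
After op 2 (delete): buffer="ohebm" (len 5), cursors c1@0 c2@3, authorship .....
After op 3 (move_left): buffer="ohebm" (len 5), cursors c1@0 c2@2, authorship .....
After op 4 (insert('q')): buffer="qohqebm" (len 7), cursors c1@1 c2@4, authorship 1..2...
After op 5 (move_right): buffer="qohqebm" (len 7), cursors c1@2 c2@5, authorship 1..2...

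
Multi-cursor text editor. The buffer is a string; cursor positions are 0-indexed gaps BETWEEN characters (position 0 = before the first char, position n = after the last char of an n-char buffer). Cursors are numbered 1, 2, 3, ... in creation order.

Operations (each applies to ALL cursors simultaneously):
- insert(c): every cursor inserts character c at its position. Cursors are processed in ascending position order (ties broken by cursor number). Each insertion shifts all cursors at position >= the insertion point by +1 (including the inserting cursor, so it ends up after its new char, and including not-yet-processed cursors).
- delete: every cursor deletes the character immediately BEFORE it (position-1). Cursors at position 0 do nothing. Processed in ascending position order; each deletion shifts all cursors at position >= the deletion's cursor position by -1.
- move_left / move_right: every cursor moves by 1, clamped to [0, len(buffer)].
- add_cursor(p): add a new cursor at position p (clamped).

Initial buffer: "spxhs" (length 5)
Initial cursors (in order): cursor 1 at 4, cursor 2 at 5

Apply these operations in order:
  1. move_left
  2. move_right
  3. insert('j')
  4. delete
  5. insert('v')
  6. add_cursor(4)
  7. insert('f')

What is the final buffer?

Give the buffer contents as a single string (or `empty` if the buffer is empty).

Answer: spxhfvfsvf

Derivation:
After op 1 (move_left): buffer="spxhs" (len 5), cursors c1@3 c2@4, authorship .....
After op 2 (move_right): buffer="spxhs" (len 5), cursors c1@4 c2@5, authorship .....
After op 3 (insert('j')): buffer="spxhjsj" (len 7), cursors c1@5 c2@7, authorship ....1.2
After op 4 (delete): buffer="spxhs" (len 5), cursors c1@4 c2@5, authorship .....
After op 5 (insert('v')): buffer="spxhvsv" (len 7), cursors c1@5 c2@7, authorship ....1.2
After op 6 (add_cursor(4)): buffer="spxhvsv" (len 7), cursors c3@4 c1@5 c2@7, authorship ....1.2
After op 7 (insert('f')): buffer="spxhfvfsvf" (len 10), cursors c3@5 c1@7 c2@10, authorship ....311.22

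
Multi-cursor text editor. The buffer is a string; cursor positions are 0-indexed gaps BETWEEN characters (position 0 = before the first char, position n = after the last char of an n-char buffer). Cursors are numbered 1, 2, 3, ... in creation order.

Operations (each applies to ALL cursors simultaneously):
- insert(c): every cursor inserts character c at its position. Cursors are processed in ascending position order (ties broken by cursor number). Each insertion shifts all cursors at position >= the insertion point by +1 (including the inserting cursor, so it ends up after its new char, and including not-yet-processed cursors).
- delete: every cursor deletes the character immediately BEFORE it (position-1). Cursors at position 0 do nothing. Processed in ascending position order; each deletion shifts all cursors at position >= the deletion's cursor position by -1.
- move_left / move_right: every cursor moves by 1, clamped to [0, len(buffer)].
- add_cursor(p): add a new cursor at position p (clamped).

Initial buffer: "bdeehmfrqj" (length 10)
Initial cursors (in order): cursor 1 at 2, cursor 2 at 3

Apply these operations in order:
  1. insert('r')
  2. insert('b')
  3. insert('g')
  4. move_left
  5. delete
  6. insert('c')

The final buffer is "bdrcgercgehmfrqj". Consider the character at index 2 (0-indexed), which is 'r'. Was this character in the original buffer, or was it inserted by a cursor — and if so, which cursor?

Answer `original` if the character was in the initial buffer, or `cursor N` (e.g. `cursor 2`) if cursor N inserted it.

Answer: cursor 1

Derivation:
After op 1 (insert('r')): buffer="bdrerehmfrqj" (len 12), cursors c1@3 c2@5, authorship ..1.2.......
After op 2 (insert('b')): buffer="bdrberbehmfrqj" (len 14), cursors c1@4 c2@7, authorship ..11.22.......
After op 3 (insert('g')): buffer="bdrbgerbgehmfrqj" (len 16), cursors c1@5 c2@9, authorship ..111.222.......
After op 4 (move_left): buffer="bdrbgerbgehmfrqj" (len 16), cursors c1@4 c2@8, authorship ..111.222.......
After op 5 (delete): buffer="bdrgergehmfrqj" (len 14), cursors c1@3 c2@6, authorship ..11.22.......
After op 6 (insert('c')): buffer="bdrcgercgehmfrqj" (len 16), cursors c1@4 c2@8, authorship ..111.222.......
Authorship (.=original, N=cursor N): . . 1 1 1 . 2 2 2 . . . . . . .
Index 2: author = 1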